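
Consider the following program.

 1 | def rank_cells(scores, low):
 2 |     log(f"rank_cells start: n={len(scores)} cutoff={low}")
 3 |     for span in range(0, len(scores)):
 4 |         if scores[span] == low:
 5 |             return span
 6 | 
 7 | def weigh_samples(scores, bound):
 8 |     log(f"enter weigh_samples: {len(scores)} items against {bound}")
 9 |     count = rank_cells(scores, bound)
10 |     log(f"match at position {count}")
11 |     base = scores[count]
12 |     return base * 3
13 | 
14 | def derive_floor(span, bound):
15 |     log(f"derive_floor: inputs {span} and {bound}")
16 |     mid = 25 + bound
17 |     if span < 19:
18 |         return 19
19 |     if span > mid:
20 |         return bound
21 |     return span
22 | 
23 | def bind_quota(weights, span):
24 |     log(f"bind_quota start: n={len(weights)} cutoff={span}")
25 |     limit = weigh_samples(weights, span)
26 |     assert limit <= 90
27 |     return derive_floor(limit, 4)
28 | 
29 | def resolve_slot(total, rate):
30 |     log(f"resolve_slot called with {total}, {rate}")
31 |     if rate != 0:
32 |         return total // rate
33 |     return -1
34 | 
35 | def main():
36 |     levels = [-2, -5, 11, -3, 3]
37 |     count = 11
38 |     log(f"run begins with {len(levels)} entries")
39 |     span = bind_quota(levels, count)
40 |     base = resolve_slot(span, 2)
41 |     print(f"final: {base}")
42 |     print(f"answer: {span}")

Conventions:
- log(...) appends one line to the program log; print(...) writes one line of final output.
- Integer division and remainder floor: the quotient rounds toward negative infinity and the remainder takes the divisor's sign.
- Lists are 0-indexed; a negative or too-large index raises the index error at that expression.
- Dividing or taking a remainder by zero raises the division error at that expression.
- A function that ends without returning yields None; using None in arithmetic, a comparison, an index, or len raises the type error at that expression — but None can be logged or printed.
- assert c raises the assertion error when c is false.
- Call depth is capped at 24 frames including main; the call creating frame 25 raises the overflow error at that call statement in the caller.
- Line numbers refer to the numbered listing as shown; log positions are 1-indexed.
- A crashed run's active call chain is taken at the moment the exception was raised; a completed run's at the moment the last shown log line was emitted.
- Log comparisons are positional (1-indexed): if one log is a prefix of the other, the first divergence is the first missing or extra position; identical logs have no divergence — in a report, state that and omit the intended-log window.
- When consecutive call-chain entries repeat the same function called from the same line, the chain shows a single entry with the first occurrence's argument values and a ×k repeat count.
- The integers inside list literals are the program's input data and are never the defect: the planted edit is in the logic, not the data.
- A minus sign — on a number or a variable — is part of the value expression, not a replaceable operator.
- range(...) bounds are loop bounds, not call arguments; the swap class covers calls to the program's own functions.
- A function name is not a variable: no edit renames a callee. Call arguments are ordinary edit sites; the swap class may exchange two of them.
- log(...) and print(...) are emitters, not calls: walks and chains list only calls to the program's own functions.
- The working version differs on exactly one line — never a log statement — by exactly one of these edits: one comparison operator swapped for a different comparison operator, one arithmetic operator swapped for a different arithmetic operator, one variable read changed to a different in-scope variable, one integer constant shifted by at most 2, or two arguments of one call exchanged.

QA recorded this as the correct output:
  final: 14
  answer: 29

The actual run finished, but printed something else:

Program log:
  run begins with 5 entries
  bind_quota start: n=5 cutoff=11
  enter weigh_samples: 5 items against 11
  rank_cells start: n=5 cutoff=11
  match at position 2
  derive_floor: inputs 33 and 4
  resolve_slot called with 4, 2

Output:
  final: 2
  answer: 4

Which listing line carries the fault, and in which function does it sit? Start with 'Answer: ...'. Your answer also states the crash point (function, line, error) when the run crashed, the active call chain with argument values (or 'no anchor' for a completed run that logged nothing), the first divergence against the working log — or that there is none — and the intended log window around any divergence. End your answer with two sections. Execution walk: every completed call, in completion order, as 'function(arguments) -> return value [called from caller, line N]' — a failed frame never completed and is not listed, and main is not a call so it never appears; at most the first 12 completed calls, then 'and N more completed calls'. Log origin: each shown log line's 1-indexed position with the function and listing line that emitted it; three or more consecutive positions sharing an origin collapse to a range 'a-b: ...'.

Answer: the defect is in derive_floor at line 20.
The tell: Everything matches until log position 7, which reads 'resolve_slot called with 4, 2' in place of 'resolve_slot called with 29, 2'.
Call chain: main -> resolve_slot(4, 2) (called at line 40).
First divergence: position 7; shown 'resolve_slot called with 4, 2' vs intended 'resolve_slot called with 29, 2'.
Intended log window:
  5: match at position 2
  6: derive_floor: inputs 33 and 4
  7: resolve_slot called with 29, 2
Execution walk:
  rank_cells([-2, -5, 11, -3, 3], 11) -> 2  [called from weigh_samples, line 9]
  weigh_samples([-2, -5, 11, -3, 3], 11) -> 33  [called from bind_quota, line 25]
  derive_floor(33, 4) -> 4  [called from bind_quota, line 27]
  bind_quota([-2, -5, 11, -3, 3], 11) -> 4  [called from main, line 39]
  resolve_slot(4, 2) -> 2  [called from main, line 40]
Origin of each log line:
  1: logged in main at line 38
  2: logged in bind_quota at line 24
  3: logged in weigh_samples at line 8
  4: logged in rank_cells at line 2
  5: logged in weigh_samples at line 10
  6: logged in derive_floor at line 15
  7: logged in resolve_slot at line 30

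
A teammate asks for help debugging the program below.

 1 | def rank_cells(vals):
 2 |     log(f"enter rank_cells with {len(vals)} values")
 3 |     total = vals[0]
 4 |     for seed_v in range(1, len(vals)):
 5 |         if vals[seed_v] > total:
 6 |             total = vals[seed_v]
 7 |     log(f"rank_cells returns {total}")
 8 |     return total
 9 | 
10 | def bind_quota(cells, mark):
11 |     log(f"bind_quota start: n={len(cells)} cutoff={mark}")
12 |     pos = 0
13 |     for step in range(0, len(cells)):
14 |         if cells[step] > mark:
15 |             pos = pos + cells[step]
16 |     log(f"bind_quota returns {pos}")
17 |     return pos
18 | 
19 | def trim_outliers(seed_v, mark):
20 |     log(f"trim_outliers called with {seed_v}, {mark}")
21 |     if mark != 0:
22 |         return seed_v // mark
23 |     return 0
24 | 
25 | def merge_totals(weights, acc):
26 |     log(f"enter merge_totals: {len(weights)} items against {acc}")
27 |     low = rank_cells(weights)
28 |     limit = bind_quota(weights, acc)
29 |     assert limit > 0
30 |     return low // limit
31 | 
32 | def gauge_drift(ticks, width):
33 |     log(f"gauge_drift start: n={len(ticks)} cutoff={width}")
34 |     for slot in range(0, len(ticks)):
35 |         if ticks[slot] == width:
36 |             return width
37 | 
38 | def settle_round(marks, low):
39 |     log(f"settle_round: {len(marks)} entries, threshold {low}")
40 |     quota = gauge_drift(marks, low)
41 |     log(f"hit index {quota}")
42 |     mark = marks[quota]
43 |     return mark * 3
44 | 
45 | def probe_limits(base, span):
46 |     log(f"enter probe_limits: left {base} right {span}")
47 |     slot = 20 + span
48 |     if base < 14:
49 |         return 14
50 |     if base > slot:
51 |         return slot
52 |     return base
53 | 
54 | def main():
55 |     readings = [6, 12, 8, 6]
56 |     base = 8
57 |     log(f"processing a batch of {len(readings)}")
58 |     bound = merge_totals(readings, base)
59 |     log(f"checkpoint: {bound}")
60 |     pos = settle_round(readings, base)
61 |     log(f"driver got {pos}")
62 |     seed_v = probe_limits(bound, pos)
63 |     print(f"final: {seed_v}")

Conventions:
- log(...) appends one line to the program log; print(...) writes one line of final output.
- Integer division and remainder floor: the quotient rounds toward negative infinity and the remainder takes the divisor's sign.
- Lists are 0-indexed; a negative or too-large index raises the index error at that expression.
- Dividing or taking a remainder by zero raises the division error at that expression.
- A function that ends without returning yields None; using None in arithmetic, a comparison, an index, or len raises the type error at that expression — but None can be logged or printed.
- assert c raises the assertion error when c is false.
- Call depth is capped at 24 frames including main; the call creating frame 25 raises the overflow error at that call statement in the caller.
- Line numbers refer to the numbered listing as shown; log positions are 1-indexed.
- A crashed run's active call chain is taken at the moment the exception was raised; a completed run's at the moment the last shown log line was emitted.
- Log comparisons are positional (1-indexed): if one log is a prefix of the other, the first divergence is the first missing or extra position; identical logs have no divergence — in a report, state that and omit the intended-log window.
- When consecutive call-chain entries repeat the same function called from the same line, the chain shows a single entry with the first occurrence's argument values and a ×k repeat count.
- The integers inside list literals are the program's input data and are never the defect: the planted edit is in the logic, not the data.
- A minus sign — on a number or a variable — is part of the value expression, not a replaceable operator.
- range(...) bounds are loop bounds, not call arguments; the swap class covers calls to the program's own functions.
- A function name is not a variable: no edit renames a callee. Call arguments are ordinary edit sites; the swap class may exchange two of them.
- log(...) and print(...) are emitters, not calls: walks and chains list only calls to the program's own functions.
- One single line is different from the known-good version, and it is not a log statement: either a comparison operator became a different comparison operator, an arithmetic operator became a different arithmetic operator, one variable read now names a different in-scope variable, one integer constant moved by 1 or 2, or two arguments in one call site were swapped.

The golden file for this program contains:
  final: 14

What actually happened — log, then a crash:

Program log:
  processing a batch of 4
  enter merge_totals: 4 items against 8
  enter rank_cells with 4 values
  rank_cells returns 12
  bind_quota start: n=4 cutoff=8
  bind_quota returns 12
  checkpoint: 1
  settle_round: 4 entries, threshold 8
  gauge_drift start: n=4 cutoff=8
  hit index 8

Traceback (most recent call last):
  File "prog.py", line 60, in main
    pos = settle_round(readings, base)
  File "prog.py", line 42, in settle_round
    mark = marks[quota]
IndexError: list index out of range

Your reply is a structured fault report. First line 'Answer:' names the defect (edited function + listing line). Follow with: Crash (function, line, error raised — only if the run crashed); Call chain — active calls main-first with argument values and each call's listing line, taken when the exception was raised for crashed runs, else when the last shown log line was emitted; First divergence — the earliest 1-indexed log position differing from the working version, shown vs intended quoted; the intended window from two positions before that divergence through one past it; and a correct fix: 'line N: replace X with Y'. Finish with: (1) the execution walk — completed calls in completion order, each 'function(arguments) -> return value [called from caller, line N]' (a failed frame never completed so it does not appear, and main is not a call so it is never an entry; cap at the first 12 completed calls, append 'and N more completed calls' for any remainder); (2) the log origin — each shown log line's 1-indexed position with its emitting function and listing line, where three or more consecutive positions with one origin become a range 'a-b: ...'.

Answer: the defect is in gauge_drift at line 36.
The tell: Log line 10 is where behavior first shows: 'hit index 8' appears instead of 'hit index 2'.
Crash: settle_round, line 42, IndexError.
Call chain: main -> settle_round([6, 12, 8, 6], 8) (called at line 60).
First divergence: position 10 — the shown line 'hit index 8' should read 'hit index 2'.
Intended log window:
  8: settle_round: 4 entries, threshold 8
  9: gauge_drift start: n=4 cutoff=8
  10: hit index 2
  11: driver got 24
Execution walk:
  rank_cells([6, 12, 8, 6]) -> 12  [called from merge_totals, line 27]
  bind_quota([6, 12, 8, 6], 8) -> 12  [called from merge_totals, line 28]
  merge_totals([6, 12, 8, 6], 8) -> 1  [called from main, line 58]
  gauge_drift([6, 12, 8, 6], 8) -> 8  [called from settle_round, line 40]
Log origins:
  1: logged in main at line 57
  2: logged in merge_totals at line 26
  3: logged in rank_cells at line 2
  4: logged in rank_cells at line 7
  5: logged in bind_quota at line 11
  6: logged in bind_quota at line 16
  7: logged in main at line 59
  8: logged in settle_round at line 39
  9: logged in gauge_drift at line 33
  10: logged in settle_round at line 41
A correct fix: line 36: replace `width` with `slot`.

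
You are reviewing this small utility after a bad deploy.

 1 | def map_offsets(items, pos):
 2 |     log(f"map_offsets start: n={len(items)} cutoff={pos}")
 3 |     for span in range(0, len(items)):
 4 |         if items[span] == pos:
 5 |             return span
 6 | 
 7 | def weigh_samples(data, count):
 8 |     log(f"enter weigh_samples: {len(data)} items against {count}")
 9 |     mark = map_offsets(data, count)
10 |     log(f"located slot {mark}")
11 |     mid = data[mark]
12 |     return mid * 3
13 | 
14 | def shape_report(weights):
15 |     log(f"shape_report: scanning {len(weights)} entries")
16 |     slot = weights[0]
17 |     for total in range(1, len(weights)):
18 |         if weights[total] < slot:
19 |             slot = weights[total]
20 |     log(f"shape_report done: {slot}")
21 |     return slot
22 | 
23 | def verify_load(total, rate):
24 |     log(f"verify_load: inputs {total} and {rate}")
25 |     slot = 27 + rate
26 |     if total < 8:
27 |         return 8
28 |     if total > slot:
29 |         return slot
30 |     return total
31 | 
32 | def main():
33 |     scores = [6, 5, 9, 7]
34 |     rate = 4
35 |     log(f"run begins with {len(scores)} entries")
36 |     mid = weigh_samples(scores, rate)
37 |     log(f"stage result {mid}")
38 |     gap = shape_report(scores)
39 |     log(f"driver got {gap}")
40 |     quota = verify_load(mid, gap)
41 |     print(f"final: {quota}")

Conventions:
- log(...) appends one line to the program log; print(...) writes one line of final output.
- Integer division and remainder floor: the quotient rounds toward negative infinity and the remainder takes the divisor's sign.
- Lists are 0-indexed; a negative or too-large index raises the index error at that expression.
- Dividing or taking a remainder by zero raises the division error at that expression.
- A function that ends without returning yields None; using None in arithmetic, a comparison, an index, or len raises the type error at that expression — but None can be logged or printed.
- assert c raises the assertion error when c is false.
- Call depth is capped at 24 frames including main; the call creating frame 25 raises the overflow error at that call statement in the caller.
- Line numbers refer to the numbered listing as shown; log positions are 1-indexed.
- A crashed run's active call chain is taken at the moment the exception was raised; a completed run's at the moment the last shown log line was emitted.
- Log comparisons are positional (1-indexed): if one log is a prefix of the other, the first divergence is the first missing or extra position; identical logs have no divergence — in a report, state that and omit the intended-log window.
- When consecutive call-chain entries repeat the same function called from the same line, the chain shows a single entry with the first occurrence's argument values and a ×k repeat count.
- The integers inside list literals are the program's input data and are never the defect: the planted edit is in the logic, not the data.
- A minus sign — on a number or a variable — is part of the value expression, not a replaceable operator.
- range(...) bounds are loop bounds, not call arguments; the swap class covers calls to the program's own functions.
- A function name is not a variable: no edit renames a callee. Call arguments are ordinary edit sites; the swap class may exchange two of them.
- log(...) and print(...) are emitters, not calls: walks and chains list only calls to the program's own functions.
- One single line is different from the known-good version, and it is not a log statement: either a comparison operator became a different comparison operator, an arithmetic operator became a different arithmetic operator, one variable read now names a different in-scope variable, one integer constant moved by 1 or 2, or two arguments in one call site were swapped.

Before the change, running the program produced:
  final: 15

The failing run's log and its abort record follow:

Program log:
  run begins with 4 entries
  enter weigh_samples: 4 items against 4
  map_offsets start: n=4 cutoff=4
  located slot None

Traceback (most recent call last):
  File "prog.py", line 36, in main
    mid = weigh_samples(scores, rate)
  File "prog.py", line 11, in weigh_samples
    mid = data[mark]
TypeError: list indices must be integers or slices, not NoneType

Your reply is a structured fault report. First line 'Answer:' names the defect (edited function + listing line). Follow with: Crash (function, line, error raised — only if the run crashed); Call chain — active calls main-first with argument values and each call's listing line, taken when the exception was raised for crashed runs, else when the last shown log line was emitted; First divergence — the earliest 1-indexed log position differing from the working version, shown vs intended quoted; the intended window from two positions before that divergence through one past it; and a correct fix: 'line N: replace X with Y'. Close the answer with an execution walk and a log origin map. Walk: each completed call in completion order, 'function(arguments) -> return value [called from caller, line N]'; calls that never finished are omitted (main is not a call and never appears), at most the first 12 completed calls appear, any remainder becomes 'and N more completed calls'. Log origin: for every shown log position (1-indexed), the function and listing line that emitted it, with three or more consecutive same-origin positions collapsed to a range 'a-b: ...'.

Answer: the defect is in main at line 34.
The tell: The earliest visible damage is log position 2 — 'enter weigh_samples: 4 items against 4' rather than the intended 'enter weigh_samples: 4 items against 5'.
Crash: weigh_samples, line 11, TypeError.
Call chain: main -> weigh_samples([6, 5, 9, 7], 4) (called at line 36).
First divergence: position 2 — the shown line 'enter weigh_samples: 4 items against 4' should read 'enter weigh_samples: 4 items against 5'.
Intended log window:
  1: run begins with 4 entries
  2: enter weigh_samples: 4 items against 5
  3: map_offsets start: n=4 cutoff=5
Execution walk:
  map_offsets([6, 5, 9, 7], 4) -> None  [called from weigh_samples, line 9]
Origin of each log line:
  1: emitted by main (line 35)
  2: emitted by weigh_samples (line 8)
  3: emitted by map_offsets (line 2)
  4: emitted by weigh_samples (line 10)
A correct fix: line 34: replace `4` with `5`.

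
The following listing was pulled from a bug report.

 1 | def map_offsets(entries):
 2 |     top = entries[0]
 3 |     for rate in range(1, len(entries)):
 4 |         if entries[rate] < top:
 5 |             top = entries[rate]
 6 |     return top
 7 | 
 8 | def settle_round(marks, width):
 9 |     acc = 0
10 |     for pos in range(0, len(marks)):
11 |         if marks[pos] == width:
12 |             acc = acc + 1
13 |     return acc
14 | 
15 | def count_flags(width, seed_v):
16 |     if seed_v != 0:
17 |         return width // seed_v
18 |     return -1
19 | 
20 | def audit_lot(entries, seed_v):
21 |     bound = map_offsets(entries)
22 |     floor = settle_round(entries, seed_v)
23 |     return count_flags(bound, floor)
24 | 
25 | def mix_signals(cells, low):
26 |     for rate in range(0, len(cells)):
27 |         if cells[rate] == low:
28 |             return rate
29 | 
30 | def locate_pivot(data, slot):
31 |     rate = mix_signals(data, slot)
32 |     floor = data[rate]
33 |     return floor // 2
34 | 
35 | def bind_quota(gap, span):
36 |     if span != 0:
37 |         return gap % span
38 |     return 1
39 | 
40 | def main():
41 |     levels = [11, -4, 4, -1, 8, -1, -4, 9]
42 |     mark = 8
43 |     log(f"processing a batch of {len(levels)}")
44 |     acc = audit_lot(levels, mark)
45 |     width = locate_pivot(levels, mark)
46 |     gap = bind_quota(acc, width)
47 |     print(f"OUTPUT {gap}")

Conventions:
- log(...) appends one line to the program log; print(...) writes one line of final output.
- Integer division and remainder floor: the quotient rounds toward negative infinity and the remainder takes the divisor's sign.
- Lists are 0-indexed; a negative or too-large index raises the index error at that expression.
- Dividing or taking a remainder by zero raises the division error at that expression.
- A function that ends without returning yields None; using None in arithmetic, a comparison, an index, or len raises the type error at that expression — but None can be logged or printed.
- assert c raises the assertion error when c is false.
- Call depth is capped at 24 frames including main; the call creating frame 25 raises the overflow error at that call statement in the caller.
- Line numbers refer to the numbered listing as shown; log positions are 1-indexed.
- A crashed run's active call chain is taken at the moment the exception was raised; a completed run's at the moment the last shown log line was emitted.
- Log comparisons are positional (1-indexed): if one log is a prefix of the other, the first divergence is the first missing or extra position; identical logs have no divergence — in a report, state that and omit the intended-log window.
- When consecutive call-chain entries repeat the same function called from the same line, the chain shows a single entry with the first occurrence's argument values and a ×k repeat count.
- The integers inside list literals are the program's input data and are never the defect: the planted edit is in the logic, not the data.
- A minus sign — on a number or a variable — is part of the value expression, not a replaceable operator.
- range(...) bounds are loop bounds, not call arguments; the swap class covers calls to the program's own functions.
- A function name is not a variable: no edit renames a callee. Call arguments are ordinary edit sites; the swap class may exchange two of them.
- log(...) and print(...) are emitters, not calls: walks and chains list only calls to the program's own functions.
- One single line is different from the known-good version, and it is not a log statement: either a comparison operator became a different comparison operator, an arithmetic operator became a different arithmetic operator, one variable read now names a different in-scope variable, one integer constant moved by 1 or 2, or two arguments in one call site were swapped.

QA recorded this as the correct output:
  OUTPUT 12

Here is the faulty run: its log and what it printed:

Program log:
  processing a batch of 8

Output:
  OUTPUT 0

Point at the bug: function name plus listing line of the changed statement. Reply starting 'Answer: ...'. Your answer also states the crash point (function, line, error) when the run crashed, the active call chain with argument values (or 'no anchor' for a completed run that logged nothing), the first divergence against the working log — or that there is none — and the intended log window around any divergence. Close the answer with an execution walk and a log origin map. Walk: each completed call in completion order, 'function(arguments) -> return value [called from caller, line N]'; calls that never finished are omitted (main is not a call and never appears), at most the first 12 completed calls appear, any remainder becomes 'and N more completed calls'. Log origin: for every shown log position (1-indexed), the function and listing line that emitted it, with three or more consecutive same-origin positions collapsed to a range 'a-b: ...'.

Answer: the defect is in locate_pivot at line 33.
The tell: No log line changed; the fault shows up purely in the output.
Call chain: main.
First divergence: none (the log streams are identical).
Execution walk:
  map_offsets([11, -4, 4, -1, 8, -1, -4, 9]) -> -4  [called from audit_lot, line 21]
  settle_round([11, -4, 4, -1, 8, -1, -4, 9], 8) -> 1  [called from audit_lot, line 22]
  count_flags(-4, 1) -> -4  [called from audit_lot, line 23]
  audit_lot([11, -4, 4, -1, 8, -1, -4, 9], 8) -> -4  [called from main, line 44]
  mix_signals([11, -4, 4, -1, 8, -1, -4, 9], 8) -> 4  [called from locate_pivot, line 31]
  locate_pivot([11, -4, 4, -1, 8, -1, -4, 9], 8) -> 4  [called from main, line 45]
  bind_quota(-4, 4) -> 0  [called from main, line 46]
Log origins:
  1: from main, line 43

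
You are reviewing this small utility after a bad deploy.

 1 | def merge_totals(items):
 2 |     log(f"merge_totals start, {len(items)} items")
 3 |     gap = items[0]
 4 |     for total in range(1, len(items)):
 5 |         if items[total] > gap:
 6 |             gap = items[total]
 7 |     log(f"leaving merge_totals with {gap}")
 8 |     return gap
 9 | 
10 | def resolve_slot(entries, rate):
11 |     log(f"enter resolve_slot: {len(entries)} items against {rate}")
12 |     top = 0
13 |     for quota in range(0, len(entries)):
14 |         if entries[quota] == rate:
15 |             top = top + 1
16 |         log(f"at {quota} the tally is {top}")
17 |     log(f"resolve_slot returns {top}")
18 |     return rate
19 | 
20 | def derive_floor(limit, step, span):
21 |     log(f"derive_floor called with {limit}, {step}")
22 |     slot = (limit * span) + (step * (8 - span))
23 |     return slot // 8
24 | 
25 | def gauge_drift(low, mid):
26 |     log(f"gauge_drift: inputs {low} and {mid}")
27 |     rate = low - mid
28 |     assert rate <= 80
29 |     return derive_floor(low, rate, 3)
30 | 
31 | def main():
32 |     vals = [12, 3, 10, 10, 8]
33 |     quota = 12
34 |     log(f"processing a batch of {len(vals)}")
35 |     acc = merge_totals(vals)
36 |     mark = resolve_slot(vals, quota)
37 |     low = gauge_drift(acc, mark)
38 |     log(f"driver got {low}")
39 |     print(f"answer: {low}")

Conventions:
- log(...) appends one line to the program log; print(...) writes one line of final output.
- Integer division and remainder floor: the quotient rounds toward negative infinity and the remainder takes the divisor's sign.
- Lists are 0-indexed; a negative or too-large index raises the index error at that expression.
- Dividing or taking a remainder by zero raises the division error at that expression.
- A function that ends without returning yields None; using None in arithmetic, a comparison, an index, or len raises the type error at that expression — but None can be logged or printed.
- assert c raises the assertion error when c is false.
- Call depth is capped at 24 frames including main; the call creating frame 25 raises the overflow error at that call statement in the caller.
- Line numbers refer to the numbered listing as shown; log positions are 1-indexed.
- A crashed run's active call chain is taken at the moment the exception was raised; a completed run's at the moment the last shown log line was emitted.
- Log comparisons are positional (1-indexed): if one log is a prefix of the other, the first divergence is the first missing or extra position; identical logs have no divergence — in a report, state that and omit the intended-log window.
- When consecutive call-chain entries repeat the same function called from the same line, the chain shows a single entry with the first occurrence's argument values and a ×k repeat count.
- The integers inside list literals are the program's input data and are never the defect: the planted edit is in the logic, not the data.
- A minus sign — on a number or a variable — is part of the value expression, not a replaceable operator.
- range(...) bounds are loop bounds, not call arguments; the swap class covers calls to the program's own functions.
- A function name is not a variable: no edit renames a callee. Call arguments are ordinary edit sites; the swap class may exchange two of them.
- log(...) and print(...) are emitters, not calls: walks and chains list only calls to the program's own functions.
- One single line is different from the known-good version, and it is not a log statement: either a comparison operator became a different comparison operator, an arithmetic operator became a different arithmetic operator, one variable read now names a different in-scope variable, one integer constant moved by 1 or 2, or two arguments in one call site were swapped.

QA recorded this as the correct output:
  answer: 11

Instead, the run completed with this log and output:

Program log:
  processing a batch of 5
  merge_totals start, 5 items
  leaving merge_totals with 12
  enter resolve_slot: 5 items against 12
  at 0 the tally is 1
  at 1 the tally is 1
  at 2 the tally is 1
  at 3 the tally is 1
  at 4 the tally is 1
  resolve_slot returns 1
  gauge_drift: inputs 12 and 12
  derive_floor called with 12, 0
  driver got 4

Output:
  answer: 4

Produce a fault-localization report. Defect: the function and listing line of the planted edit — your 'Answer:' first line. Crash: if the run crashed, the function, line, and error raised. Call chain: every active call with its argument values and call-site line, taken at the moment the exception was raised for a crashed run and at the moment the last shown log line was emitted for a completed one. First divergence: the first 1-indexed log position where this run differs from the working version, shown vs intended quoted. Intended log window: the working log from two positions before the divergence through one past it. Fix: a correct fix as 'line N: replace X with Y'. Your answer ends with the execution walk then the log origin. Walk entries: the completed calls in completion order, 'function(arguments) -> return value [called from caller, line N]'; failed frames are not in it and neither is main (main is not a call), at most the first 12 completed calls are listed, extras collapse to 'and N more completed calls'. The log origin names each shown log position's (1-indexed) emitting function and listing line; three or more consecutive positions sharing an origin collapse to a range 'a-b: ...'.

Answer: the defect is in resolve_slot at line 18.
Key observation: Everything matches until log position 11, which reads 'gauge_drift: inputs 12 and 12' in place of 'gauge_drift: inputs 12 and 1'.
Call chain: main.
First divergence: position 11; shown 'gauge_drift: inputs 12 and 12' vs intended 'gauge_drift: inputs 12 and 1'.
Intended log window:
  9: at 4 the tally is 1
  10: resolve_slot returns 1
  11: gauge_drift: inputs 12 and 1
  12: derive_floor called with 12, 11
Execution walk:
  merge_totals([12, 3, 10, 10, 8]) -> 12  [called from main, line 35]
  resolve_slot([12, 3, 10, 10, 8], 12) -> 12  [called from main, line 36]
  derive_floor(12, 0, 3) -> 4  [called from gauge_drift, line 29]
  gauge_drift(12, 12) -> 4  [called from main, line 37]
Log origins:
  1 — main, line 34
  2 — merge_totals, line 2
  3 — merge_totals, line 7
  4 — resolve_slot, line 11
  5-9 — resolve_slot, line 16
  10 — resolve_slot, line 17
  11 — gauge_drift, line 26
  12 — derive_floor, line 21
  13 — main, line 38
A correct fix: line 18: replace `rate` with `top`.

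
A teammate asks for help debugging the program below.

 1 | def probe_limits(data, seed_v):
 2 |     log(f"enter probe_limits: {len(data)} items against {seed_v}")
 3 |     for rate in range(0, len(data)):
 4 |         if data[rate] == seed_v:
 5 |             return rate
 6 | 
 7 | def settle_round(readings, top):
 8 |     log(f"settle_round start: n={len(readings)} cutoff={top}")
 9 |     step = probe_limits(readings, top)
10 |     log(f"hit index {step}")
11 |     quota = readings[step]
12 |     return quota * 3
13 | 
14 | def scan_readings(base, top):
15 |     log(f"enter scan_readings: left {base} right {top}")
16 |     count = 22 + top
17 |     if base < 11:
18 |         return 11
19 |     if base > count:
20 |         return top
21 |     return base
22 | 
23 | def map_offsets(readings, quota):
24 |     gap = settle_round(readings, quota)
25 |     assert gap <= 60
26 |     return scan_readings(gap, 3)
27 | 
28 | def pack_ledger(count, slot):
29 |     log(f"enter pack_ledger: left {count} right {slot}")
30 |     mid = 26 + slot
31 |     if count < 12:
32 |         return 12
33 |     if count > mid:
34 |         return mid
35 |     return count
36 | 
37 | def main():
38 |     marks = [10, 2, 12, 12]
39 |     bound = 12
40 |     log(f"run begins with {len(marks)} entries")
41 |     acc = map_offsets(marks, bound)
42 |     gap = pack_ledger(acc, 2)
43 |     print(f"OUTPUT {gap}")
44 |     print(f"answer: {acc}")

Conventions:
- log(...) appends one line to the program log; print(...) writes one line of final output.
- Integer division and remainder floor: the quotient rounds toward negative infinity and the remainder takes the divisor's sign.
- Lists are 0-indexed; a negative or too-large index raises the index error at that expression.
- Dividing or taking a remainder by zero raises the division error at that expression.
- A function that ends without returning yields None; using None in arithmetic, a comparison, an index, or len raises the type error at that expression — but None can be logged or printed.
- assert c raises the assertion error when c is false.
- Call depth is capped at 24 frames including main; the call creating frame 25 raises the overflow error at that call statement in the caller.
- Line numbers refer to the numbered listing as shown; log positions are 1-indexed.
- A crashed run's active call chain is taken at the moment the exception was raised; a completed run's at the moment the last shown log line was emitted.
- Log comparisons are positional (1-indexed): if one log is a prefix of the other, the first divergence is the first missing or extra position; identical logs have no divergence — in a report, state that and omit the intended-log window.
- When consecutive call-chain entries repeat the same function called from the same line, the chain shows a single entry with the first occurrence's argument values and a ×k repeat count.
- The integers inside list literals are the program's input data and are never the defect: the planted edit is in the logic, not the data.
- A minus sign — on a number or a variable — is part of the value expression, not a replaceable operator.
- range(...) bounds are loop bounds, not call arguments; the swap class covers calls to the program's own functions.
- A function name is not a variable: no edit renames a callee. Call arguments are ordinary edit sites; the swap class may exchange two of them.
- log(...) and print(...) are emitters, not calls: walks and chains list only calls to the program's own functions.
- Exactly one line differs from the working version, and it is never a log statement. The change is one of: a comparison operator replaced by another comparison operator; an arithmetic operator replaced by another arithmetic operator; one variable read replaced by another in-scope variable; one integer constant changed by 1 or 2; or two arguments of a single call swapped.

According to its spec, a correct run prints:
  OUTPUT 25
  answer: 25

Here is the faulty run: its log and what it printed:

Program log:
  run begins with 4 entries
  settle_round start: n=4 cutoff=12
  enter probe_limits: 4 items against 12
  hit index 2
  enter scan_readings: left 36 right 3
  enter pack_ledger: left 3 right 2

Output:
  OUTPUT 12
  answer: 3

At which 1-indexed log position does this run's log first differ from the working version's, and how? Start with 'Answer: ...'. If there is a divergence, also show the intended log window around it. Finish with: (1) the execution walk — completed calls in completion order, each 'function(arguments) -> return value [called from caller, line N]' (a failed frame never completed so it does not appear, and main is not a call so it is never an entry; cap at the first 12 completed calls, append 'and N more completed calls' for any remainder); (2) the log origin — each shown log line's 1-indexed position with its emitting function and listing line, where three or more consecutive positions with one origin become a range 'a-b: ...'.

Answer: at position 6 the run shows 'enter pack_ledger: left 3 right 2' where the working version logs 'enter pack_ledger: left 25 right 2'.
Intended log window:
  4: hit index 2
  5: enter scan_readings: left 36 right 3
  6: enter pack_ledger: left 25 right 2
Execution walk:
  probe_limits([10, 2, 12, 12], 12) -> 2  [called from settle_round, line 9]
  settle_round([10, 2, 12, 12], 12) -> 36  [called from map_offsets, line 24]
  scan_readings(36, 3) -> 3  [called from map_offsets, line 26]
  map_offsets([10, 2, 12, 12], 12) -> 3  [called from main, line 41]
  pack_ledger(3, 2) -> 12  [called from main, line 42]
Origin of each log line:
  1: emitted by main (line 40)
  2: emitted by settle_round (line 8)
  3: emitted by probe_limits (line 2)
  4: emitted by settle_round (line 10)
  5: emitted by scan_readings (line 15)
  6: emitted by pack_ledger (line 29)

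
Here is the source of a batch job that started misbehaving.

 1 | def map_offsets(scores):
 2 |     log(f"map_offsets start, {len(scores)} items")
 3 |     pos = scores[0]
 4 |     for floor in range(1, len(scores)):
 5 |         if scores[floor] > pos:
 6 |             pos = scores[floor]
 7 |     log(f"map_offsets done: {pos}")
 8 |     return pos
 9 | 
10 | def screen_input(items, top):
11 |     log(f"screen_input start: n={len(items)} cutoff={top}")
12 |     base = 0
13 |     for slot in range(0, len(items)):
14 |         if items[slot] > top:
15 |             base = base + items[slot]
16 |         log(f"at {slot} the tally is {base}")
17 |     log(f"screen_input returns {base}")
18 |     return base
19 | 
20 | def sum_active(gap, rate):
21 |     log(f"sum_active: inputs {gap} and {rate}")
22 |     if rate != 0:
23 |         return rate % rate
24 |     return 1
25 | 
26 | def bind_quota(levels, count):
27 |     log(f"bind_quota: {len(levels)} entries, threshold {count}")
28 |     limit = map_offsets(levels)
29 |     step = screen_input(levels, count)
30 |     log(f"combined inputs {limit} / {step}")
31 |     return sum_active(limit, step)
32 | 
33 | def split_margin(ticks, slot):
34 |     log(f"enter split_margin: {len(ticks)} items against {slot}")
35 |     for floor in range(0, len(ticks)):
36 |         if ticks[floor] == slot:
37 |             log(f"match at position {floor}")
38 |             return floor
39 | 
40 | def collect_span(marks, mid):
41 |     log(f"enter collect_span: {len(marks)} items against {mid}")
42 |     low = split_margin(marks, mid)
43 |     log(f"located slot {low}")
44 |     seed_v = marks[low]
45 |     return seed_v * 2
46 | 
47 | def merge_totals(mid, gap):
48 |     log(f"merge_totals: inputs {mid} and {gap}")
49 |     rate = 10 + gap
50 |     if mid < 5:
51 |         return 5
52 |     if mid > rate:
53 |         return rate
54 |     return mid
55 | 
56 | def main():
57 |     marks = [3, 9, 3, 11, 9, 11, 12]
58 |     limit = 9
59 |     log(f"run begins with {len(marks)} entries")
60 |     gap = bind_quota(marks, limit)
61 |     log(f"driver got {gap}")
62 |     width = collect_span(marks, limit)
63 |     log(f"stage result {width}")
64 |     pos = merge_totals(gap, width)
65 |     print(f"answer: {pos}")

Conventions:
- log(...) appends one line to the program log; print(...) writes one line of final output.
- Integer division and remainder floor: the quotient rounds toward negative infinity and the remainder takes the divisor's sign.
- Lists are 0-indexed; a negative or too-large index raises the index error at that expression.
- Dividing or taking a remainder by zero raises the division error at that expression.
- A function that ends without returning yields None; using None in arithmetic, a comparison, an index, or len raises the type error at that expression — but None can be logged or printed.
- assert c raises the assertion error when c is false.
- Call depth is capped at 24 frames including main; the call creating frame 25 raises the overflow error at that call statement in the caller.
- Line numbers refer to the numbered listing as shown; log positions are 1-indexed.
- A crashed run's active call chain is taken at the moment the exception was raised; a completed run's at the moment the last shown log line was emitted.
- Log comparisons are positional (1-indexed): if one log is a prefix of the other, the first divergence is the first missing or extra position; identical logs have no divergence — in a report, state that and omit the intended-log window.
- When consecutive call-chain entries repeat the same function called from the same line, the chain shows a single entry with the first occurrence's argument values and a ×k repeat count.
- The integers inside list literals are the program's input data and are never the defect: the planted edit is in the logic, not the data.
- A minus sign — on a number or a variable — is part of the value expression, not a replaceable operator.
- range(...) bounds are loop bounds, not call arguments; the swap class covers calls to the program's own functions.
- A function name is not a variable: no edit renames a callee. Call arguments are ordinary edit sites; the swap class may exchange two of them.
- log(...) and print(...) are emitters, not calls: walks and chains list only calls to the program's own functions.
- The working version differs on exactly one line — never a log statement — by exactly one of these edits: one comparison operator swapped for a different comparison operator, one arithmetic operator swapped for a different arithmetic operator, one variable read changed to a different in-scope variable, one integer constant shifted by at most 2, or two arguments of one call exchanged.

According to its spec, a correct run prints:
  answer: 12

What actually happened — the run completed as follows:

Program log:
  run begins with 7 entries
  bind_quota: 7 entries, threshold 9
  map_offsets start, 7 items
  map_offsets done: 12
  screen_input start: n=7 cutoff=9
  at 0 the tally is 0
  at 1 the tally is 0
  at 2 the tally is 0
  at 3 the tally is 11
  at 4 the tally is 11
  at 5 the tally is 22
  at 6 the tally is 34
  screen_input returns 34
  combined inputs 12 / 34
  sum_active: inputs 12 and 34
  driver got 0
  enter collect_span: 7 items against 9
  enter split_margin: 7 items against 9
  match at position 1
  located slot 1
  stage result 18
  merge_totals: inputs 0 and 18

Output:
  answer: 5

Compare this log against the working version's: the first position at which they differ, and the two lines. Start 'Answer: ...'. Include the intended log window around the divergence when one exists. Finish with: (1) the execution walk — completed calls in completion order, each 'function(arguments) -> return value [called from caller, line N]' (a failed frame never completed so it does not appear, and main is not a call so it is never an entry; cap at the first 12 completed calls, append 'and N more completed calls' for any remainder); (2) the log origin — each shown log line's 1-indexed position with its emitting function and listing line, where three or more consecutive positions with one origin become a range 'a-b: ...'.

Answer: position 16 — the shown line 'driver got 0' should read 'driver got 12'.
Intended log window:
  14: combined inputs 12 / 34
  15: sum_active: inputs 12 and 34
  16: driver got 12
  17: enter collect_span: 7 items against 9
Execution walk:
  map_offsets([3, 9, 3, 11, 9, 11, 12]) -> 12  [called from bind_quota, line 28]
  screen_input([3, 9, 3, 11, 9, 11, 12], 9) -> 34  [called from bind_quota, line 29]
  sum_active(12, 34) -> 0  [called from bind_quota, line 31]
  bind_quota([3, 9, 3, 11, 9, 11, 12], 9) -> 0  [called from main, line 60]
  split_margin([3, 9, 3, 11, 9, 11, 12], 9) -> 1  [called from collect_span, line 42]
  collect_span([3, 9, 3, 11, 9, 11, 12], 9) -> 18  [called from main, line 62]
  merge_totals(0, 18) -> 5  [called from main, line 64]
Log origins:
  1: from main, line 59
  2: from bind_quota, line 27
  3: from map_offsets, line 2
  4: from map_offsets, line 7
  5: from screen_input, line 11
  6-12: from screen_input, line 16
  13: from screen_input, line 17
  14: from bind_quota, line 30
  15: from sum_active, line 21
  16: from main, line 61
  17: from collect_span, line 41
  18: from split_margin, line 34
  19: from split_margin, line 37
  20: from collect_span, line 43
  21: from main, line 63
  22: from merge_totals, line 48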